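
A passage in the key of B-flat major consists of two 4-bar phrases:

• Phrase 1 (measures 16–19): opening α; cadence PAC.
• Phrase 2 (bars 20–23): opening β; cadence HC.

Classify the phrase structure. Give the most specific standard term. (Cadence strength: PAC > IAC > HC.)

phrase group

The second phrase closes with a half cadence, which is not stronger than the first phrase's perfect authentic cadence; without a weak→strong cadential pair there is no antecedent–consequent relationship, so this is a phrase group rather than a period.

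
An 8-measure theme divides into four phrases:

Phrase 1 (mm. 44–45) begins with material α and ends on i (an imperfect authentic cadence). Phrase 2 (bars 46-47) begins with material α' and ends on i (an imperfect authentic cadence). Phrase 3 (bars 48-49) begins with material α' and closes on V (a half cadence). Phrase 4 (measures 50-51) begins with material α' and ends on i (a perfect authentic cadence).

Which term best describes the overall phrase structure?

Four phrases in two halves: the first half (mm. 44–47) ends with an imperfect authentic cadence, the second (mm. 48–51) with a perfect authentic cadence — a large antecedent–consequent pair, i.e. a double period.
Phrase 3 begins with the same material as phrase 1, making it parallel.

parallel double period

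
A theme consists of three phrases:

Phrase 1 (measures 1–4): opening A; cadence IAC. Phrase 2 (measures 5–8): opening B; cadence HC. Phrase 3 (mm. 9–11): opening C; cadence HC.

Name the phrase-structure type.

The final phrase closes with a half cadence, which is not stronger than the preceding half cadence; the 3 phrases lack an overall antecedent–consequent design and so form a phrase group.

phrase group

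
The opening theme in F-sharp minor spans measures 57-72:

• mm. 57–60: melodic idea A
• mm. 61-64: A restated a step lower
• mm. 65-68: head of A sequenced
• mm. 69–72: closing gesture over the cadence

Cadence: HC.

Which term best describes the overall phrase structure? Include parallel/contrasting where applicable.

sentence

Basic idea (bars 57-60) + its repetition (bars 61–64) form the presentation; fragmentation and cadence (bars 65–72) form the continuation — the 16-bar whole is a sentence.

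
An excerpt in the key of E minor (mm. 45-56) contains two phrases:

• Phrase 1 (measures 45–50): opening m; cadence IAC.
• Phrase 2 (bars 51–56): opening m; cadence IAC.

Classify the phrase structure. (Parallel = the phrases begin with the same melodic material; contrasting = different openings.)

Both phrases have the same opening (m) and the same cadence (imperfect authentic cadence): the second is a restatement, not a consequent, so this is a repeated phrase rather than a period.

repeated phrase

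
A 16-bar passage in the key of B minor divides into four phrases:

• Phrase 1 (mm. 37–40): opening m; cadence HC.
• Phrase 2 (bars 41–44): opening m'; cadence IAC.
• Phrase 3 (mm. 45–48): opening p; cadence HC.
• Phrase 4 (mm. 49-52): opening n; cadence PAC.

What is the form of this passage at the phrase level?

Four phrases in two halves: the first half (mm. 37–44) ends with an imperfect authentic cadence, the second (mm. 45–52) with a perfect authentic cadence — a large antecedent–consequent pair, i.e. a double period.
Phrase 3 begins with different material from phrase 1, making it contrasting.

contrasting double period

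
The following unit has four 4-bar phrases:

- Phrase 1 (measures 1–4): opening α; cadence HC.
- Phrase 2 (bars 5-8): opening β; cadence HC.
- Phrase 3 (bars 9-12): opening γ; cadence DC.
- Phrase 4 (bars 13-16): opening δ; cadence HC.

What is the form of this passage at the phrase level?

Phrase 4 ends with a half cadence, no stronger than phrase 2's half cadence, so the four phrases do not form a double period; nor do phrases 3–4 duplicate 1–2, so it is not a repeated period. With no phrase reaching a conclusive cadence, the passage is a phrase group.

phrase group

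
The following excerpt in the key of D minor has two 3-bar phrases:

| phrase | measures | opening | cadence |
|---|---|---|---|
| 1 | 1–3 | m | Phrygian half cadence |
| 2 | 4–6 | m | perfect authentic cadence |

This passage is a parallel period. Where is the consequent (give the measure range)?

The antecedent is the phrase ending with the weaker cadence (Phrygian half cadence, phrase 1) and the consequent the one ending more conclusively (perfect authentic cadence, phrase 2); the consequent is mm. 4–6.

measures 4–6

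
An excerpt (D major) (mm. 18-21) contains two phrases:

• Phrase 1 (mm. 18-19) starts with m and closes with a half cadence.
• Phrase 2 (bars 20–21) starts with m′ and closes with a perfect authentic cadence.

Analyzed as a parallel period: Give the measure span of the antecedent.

measures 18–19

The antecedent is the phrase ending with the weaker cadence (half cadence, phrase 1) and the consequent the one ending more conclusively (perfect authentic cadence, phrase 2); the antecedent is mm. 18–19.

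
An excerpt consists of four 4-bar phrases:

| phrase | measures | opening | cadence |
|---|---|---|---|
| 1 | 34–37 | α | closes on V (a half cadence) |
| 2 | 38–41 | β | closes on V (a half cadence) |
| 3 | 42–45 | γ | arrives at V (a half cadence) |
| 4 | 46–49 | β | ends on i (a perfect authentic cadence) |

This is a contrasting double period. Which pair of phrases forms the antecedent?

phrases 1 and 2

In a double period the first pair of phrases (ending half cadence) is the large antecedent and the second pair (ending perfect authentic cadence) is the large consequent; the antecedent is phrases 1 and 2.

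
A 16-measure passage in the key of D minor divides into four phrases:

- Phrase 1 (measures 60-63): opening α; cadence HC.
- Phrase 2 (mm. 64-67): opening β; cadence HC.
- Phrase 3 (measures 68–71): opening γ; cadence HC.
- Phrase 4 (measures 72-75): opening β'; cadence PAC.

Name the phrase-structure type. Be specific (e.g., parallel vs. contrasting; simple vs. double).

contrasting double period

Four phrases in two halves: the first half (bars 60–67) ends with a half cadence, the second (mm. 68–75) with a perfect authentic cadence — a large antecedent–consequent pair, i.e. a double period.
Phrase 3 begins with different material from phrase 1, making it contrasting.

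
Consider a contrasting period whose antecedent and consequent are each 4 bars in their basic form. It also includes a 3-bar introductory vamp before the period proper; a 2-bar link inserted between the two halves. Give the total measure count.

Basic contrasting period: 4 + 4 = 8 bars.
8 (basic form) + 3 (introduction) + 2 (link) = 13.

13 measures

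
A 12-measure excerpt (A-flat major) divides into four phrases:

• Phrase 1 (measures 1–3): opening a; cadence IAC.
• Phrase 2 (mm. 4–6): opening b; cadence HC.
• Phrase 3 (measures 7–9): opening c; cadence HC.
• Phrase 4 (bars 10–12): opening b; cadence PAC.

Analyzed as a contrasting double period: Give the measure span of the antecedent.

measures 1–6

In a double period the four phrases pair into a large antecedent (phrases 1–2, ending half cadence) and a large consequent (phrases 3–4, ending perfect authentic cadence). The antecedent spans bars 1–6.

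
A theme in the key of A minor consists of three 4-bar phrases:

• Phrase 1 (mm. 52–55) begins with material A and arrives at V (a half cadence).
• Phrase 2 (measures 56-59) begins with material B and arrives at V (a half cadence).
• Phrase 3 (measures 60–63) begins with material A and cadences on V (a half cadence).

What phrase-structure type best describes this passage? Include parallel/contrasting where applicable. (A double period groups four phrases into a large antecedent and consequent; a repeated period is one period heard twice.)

phrase group

The final phrase closes with a half cadence, which is not stronger than the preceding half cadence; the 3 phrases lack an overall antecedent–consequent design and so form a phrase group.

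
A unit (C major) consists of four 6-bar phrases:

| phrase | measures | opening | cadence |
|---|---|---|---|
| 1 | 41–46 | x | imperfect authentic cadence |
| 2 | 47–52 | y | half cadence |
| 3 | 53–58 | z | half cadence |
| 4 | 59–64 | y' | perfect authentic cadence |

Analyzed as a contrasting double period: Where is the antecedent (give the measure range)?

In a double period the four phrases pair into a large antecedent (phrases 1–2, ending half cadence) and a large consequent (phrases 3–4, ending perfect authentic cadence). The antecedent spans measures 41-52.

measures 41–52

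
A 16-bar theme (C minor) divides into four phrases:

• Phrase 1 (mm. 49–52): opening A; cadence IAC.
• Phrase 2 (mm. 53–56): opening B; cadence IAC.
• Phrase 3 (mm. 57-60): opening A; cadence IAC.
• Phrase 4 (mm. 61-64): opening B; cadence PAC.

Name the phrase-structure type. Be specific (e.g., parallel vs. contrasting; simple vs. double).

parallel double period

Four phrases in two halves: the first half (bars 49–56) ends with an imperfect authentic cadence, the second (bars 57–64) with a perfect authentic cadence — a large antecedent–consequent pair, i.e. a double period.
Phrase 3 begins with the same material as phrase 1, making it parallel.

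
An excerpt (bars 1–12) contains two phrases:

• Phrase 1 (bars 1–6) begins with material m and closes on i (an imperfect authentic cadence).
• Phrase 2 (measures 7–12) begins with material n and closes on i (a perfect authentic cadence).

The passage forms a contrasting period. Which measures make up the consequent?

The phrase ending with the weaker cadence (imperfect authentic cadence) is the antecedent; the one ending more conclusively (perfect authentic cadence) is the consequent. The consequent is measures 7–12.

measures 7–12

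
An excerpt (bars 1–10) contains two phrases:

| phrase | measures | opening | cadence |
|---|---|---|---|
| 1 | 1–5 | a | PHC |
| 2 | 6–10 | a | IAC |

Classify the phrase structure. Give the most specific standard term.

Phrase 1 ends with a Phrygian half cadence (weaker) and phrase 2 with an imperfect authentic cadence (stronger): antecedent + consequent = a period.
The two phrases open with the same material (a / a), so the period is parallel.

parallel period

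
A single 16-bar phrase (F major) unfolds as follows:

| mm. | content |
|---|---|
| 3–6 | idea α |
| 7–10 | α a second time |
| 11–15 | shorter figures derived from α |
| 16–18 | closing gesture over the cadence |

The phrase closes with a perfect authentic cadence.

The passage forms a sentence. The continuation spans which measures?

After the presentation (mm. 3–10), the continuation covers the fragmentation through the cadence: bars 11–18.

measures 11–18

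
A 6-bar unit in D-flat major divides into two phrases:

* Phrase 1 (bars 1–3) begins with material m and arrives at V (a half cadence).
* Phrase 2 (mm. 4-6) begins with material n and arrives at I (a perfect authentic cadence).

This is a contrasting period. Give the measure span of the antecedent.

measures 1–3

The phrase ending with the weaker cadence (half cadence) is the antecedent; the one ending more conclusively (perfect authentic cadence) is the consequent. The antecedent is measures 1–3.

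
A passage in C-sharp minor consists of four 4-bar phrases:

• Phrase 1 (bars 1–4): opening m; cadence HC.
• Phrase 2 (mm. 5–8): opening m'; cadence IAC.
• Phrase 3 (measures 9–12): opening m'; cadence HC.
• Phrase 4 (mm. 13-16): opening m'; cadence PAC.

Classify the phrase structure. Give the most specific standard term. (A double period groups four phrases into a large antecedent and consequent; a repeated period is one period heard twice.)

Four phrases in two halves: the first half (bars 1-8) ends with an imperfect authentic cadence, the second (bars 9-16) with a perfect authentic cadence — a large antecedent–consequent pair, i.e. a double period.
Phrase 3 begins with the same material as phrase 1, making it parallel.

parallel double period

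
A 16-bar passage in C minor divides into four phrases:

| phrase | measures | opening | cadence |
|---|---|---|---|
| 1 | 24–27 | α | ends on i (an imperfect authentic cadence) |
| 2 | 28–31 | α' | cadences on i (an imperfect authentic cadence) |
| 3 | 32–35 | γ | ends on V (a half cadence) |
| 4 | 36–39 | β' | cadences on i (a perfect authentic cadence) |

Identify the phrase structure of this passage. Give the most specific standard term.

Four phrases in two halves: the first half (mm. 24-31) ends with an imperfect authentic cadence, the second (mm. 32–39) with a perfect authentic cadence — a large antecedent–consequent pair, i.e. a double period.
Phrase 3 begins with different material from phrase 1, making it contrasting.

contrasting double period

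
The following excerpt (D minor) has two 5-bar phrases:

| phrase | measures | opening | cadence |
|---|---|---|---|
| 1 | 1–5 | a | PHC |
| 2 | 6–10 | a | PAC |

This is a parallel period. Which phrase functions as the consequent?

phrase 2

The phrase ending with the weaker cadence (Phrygian half cadence) is the antecedent; the one ending more conclusively (perfect authentic cadence) is the consequent. The consequent is phrase 2.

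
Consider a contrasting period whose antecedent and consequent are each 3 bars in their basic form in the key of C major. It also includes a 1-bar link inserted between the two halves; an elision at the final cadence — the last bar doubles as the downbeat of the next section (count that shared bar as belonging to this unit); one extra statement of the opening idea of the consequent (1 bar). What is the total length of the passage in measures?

Basic contrasting period: 3 + 3 = 6 bars.
6 (basic form) + 1 (link) + 1 (extra statement) = 8.
The elision shares a bar with the next section but does not change this unit's count.

8 measures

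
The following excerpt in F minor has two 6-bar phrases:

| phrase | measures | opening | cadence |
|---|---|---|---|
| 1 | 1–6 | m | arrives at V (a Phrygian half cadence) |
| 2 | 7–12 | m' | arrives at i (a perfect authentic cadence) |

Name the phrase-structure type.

parallel period

Phrase 1 ends with a Phrygian half cadence (weaker) and phrase 2 with a perfect authentic cadence (stronger): antecedent + consequent = a period.
The two phrases open with the same material (m / m'), so the period is parallel.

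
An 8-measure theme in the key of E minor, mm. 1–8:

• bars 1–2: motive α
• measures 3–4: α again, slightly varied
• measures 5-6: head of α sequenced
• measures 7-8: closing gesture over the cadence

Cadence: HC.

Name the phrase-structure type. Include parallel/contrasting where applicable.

sentence

Basic idea (bars 1–2) + its repetition (mm. 3–4) form the presentation; fragmentation and cadence (mm. 5–8) form the continuation — the 8-bar whole is a sentence.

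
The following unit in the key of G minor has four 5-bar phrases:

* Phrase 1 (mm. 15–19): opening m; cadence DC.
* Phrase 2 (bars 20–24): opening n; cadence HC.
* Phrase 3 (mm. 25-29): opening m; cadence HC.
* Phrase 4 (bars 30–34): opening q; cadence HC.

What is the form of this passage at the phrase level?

phrase group

Phrase 4 ends with a half cadence, no stronger than phrase 2's half cadence, so the four phrases do not form a double period; nor do phrases 3–4 duplicate 1–2, so it is not a repeated period. With no phrase reaching a conclusive cadence, the passage is a phrase group.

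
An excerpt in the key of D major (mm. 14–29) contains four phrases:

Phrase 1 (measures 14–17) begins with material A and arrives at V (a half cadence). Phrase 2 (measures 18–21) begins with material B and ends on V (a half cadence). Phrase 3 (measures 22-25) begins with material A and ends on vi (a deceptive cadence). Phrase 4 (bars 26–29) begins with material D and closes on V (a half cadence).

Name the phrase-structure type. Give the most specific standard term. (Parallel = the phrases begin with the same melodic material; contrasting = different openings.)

Phrase 4 ends with a half cadence, no stronger than phrase 2's half cadence, so the four phrases do not form a double period; nor do phrases 3–4 duplicate 1–2, so it is not a repeated period. With no phrase reaching a conclusive cadence, the passage is a phrase group.

phrase group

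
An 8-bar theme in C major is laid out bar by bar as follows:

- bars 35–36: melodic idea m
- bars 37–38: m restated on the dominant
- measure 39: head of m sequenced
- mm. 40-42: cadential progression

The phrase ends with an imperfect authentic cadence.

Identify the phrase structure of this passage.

sentence

Basic idea (bars 35–36) + its repetition (mm. 37–38) form the presentation; fragmentation and cadence (mm. 39-42) form the continuation — the 8-bar whole is a sentence.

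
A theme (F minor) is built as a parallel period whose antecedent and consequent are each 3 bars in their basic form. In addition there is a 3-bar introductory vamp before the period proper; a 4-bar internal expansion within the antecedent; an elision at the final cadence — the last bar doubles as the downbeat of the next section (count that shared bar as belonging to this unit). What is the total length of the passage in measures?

13 measures

Basic parallel period: 3 + 3 = 6 bars.
6 (basic form) + 3 (introduction) + 4 (internal expansion) = 13.
The elision shares a bar with the next section but does not change this unit's count.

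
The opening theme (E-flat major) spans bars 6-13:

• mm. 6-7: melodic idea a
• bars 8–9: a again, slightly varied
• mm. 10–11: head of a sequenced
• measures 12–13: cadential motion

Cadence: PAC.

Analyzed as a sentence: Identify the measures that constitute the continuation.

measures 10–13

After the presentation (measures 6–9), the continuation covers the fragmentation through the cadence: mm. 10–13.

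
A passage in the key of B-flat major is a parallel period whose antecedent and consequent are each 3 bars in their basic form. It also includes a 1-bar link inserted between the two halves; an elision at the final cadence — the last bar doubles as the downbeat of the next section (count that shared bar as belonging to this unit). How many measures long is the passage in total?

Basic parallel period: 3 + 3 = 6 bars.
6 (basic form) + 1 (link) = 7.
The elision shares a bar with the next section but does not change this unit's count.

7 measures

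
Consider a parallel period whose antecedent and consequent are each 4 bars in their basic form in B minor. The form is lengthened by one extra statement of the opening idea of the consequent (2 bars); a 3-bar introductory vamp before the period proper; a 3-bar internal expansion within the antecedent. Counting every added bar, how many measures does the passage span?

Basic parallel period: 4 + 4 = 8 bars.
8 (basic form) + 2 (extra statement) + 3 (introduction) + 3 (internal expansion) = 16.

16 measures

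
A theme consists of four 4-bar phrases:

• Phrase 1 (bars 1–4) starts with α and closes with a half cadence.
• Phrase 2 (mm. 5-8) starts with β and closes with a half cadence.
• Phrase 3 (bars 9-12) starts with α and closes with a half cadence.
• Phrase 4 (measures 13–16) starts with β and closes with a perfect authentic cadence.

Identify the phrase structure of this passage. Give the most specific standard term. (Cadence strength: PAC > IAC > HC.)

Four phrases in two halves: the first half (measures 1–8) ends with a half cadence, the second (mm. 9–16) with a perfect authentic cadence — a large antecedent–consequent pair, i.e. a double period.
Phrase 3 begins with the same material as phrase 1, making it parallel.

parallel double period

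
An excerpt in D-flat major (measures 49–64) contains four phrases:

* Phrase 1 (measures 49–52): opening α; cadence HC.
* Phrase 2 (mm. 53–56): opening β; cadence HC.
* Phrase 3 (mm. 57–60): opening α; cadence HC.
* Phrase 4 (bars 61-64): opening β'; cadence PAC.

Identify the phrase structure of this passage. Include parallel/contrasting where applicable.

Four phrases in two halves: the first half (measures 49–56) ends with a half cadence, the second (mm. 57-64) with a perfect authentic cadence — a large antecedent–consequent pair, i.e. a double period.
Phrase 3 begins with the same material as phrase 1, making it parallel.

parallel double period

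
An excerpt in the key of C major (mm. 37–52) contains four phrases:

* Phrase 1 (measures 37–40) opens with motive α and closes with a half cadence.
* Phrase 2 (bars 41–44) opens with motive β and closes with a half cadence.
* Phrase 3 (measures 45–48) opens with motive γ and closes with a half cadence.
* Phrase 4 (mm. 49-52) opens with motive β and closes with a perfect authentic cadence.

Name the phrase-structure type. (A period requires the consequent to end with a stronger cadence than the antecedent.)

Four phrases in two halves: the first half (mm. 37-44) ends with a half cadence, the second (bars 45–52) with a perfect authentic cadence — a large antecedent–consequent pair, i.e. a double period.
Phrase 3 begins with different material from phrase 1, making it contrasting.

contrasting double period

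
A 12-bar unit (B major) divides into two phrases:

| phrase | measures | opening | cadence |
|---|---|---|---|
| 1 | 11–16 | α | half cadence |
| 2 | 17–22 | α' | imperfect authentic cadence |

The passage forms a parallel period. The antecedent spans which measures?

measures 11–16

The antecedent is the phrase ending with the weaker cadence (half cadence, phrase 1) and the consequent the one ending more conclusively (imperfect authentic cadence, phrase 2); the antecedent is bars 11–16.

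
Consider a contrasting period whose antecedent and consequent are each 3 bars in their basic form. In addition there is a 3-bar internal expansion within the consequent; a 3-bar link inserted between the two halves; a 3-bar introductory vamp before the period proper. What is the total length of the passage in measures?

Basic contrasting period: 3 + 3 = 6 bars.
6 (basic form) + 3 (internal expansion) + 3 (link) + 3 (introduction) = 15.

15 measures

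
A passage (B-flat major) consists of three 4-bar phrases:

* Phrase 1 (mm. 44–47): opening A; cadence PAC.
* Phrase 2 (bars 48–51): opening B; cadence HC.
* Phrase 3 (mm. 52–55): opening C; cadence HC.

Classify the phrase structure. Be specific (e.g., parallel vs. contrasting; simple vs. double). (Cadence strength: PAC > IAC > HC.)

The final phrase closes with a half cadence, which is not stronger than the preceding half cadence; the 3 phrases lack an overall antecedent–consequent design and so form a phrase group.

phrase group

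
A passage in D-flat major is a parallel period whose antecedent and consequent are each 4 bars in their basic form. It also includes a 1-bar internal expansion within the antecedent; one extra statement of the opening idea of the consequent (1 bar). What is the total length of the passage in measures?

10 measures

Basic parallel period: 4 + 4 = 8 bars.
8 (basic form) + 1 (internal expansion) + 1 (extra statement) = 10.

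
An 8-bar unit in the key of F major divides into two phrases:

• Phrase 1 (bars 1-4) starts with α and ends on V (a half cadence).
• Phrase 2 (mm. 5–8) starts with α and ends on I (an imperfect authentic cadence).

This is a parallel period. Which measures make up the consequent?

measures 5–8

The phrase ending with the weaker cadence (half cadence) is the antecedent; the one ending more conclusively (imperfect authentic cadence) is the consequent. The consequent is measures 5–8.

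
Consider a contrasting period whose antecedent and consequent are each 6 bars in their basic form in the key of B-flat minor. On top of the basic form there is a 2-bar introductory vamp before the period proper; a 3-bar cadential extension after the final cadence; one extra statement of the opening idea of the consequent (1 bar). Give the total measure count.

18 measures

Basic contrasting period: 6 + 6 = 12 bars.
12 (basic form) + 2 (introduction) + 3 (cadential extension) + 1 (extra statement) = 18.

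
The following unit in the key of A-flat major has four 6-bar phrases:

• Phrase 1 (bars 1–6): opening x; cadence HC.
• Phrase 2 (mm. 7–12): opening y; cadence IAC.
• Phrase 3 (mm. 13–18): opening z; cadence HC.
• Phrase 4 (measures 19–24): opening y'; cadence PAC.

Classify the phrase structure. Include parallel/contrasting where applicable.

contrasting double period

Four phrases in two halves: the first half (bars 1–12) ends with an imperfect authentic cadence, the second (bars 13-24) with a perfect authentic cadence — a large antecedent–consequent pair, i.e. a double period.
Phrase 3 begins with different material from phrase 1, making it contrasting.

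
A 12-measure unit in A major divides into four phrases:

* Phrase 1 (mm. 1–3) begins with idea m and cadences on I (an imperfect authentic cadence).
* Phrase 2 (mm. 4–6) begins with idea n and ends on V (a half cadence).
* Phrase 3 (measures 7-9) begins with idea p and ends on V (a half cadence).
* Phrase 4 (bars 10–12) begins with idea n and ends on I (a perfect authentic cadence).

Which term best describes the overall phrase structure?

Four phrases in two halves: the first half (bars 1–6) ends with a half cadence, the second (mm. 7-12) with a perfect authentic cadence — a large antecedent–consequent pair, i.e. a double period.
Phrase 3 begins with different material from phrase 1, making it contrasting.

contrasting double period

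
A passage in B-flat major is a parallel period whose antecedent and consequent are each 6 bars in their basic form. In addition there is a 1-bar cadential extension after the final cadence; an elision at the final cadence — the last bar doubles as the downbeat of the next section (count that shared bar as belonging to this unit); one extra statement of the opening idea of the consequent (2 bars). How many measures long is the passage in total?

Basic parallel period: 6 + 6 = 12 bars.
12 (basic form) + 1 (cadential extension) + 2 (extra statement) = 15.
The elision shares a bar with the next section but does not change this unit's count.

15 measures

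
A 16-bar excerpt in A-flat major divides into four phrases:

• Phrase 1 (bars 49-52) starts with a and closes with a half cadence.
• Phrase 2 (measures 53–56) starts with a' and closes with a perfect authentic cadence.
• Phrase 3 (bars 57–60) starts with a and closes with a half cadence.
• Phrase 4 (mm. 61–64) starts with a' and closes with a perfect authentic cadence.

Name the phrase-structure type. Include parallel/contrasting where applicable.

repeated period

The cadence pattern HC–PAC–HC–PAC is weak–strong twice, and phrases 3–4 restate phrases 1–2: a period heard twice, not a double period (which would end weakly at phrase 2).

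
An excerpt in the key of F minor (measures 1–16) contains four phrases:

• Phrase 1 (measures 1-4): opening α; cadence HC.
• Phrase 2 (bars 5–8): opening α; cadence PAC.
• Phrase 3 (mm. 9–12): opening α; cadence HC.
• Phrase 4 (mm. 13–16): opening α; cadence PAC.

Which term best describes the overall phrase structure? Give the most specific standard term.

repeated period

The cadence pattern HC–PAC–HC–PAC is weak–strong twice, and phrases 3–4 restate phrases 1–2: a period heard twice, not a double period (which would end weakly at phrase 2).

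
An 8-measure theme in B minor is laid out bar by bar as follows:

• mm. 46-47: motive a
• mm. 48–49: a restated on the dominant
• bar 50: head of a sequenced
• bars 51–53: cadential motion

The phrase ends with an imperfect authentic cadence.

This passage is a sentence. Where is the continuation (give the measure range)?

After the presentation (mm. 46-49), the continuation covers the fragmentation through the cadence: bars 50-53.

measures 50–53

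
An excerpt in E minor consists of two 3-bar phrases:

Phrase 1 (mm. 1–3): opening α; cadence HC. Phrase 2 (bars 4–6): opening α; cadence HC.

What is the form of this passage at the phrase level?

Both phrases have the same opening (α) and the same cadence (half cadence): the second is a restatement, not a consequent, so this is a repeated phrase rather than a period.

repeated phrase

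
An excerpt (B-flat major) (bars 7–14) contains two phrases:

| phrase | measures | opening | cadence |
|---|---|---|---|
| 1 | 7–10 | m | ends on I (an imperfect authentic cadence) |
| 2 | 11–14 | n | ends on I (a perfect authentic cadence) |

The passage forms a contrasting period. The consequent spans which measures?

measures 11–14

The antecedent is the phrase ending with the weaker cadence (imperfect authentic cadence, phrase 1) and the consequent the one ending more conclusively (perfect authentic cadence, phrase 2); the consequent is mm. 11–14.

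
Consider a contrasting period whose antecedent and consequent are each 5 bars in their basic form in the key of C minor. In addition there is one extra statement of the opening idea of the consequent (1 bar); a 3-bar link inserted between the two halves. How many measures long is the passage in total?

Basic contrasting period: 5 + 5 = 10 bars.
10 (basic form) + 1 (extra statement) + 3 (link) = 14.

14 measures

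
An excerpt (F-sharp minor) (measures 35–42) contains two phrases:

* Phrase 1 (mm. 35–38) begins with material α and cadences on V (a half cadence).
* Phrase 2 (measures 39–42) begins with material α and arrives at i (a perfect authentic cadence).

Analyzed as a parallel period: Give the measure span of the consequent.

measures 39–42

The antecedent is the phrase ending with the weaker cadence (half cadence, phrase 1) and the consequent the one ending more conclusively (perfect authentic cadence, phrase 2); the consequent is mm. 39-42.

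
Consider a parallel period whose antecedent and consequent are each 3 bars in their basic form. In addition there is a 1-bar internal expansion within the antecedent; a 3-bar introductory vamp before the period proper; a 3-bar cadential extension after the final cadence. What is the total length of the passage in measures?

13 measures

Basic parallel period: 3 + 3 = 6 bars.
6 (basic form) + 1 (internal expansion) + 3 (introduction) + 3 (cadential extension) = 13.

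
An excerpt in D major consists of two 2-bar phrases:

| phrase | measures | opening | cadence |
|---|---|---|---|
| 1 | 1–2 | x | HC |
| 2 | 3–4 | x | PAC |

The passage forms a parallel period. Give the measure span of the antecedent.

The phrase ending with the weaker cadence (half cadence) is the antecedent; the one ending more conclusively (perfect authentic cadence) is the consequent. The antecedent is measures 1–2.

measures 1–2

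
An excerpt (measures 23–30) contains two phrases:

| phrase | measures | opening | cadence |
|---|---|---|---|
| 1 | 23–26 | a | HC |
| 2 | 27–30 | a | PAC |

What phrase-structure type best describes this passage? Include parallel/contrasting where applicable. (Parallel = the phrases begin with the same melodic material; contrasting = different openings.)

Phrase 1 ends with a half cadence (weaker) and phrase 2 with a perfect authentic cadence (stronger): antecedent + consequent = a period.
The two phrases open with the same material (a / a), so the period is parallel.

parallel period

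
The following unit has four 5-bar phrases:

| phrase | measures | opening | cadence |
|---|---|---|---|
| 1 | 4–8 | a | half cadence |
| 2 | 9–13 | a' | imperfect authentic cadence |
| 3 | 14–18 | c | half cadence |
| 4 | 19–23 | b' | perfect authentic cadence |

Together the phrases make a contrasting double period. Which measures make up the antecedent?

In a double period the first pair of phrases (ending imperfect authentic cadence) is the large antecedent and the second pair (ending perfect authentic cadence) is the large consequent; the antecedent is measures 4–13.

measures 4–13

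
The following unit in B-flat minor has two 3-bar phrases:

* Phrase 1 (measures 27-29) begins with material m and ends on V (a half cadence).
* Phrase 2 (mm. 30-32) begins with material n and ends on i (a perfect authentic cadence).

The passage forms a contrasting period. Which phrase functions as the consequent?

phrase 2

The phrase ending with the weaker cadence (half cadence) is the antecedent; the one ending more conclusively (perfect authentic cadence) is the consequent. The consequent is phrase 2.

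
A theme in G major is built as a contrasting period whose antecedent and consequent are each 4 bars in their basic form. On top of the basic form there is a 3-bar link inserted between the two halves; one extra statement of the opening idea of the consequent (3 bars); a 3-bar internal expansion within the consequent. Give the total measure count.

17 measures

Basic contrasting period: 4 + 4 = 8 bars.
8 (basic form) + 3 (link) + 3 (extra statement) + 3 (internal expansion) = 17.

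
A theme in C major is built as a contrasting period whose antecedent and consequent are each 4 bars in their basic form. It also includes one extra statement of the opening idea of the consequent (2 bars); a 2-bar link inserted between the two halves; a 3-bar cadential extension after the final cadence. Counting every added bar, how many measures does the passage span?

15 measures

Basic contrasting period: 4 + 4 = 8 bars.
8 (basic form) + 2 (extra statement) + 2 (link) + 3 (cadential extension) = 15.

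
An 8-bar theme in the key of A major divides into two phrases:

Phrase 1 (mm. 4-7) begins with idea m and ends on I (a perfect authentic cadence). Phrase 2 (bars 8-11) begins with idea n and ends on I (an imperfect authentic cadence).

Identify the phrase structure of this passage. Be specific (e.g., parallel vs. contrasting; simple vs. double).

The second phrase closes with an imperfect authentic cadence, which is not stronger than the first phrase's perfect authentic cadence; without a weak→strong cadential pair there is no antecedent–consequent relationship, so this is a phrase group rather than a period.

phrase group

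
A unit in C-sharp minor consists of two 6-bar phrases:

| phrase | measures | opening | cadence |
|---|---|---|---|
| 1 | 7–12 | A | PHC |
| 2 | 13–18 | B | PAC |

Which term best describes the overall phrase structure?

contrasting period

Phrase 1 ends with a Phrygian half cadence (weaker) and phrase 2 with a perfect authentic cadence (stronger): antecedent + consequent = a period.
The two phrases open with different material (A / B), so the period is contrasting.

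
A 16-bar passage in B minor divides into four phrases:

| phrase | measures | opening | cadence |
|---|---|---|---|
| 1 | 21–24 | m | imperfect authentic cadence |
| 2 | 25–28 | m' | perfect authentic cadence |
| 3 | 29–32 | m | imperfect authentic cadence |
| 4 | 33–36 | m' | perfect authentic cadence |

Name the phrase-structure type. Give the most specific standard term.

The cadence pattern IAC–PAC–IAC–PAC is weak–strong twice, and phrases 3–4 restate phrases 1–2: a period heard twice, not a double period (which would end weakly at phrase 2).

repeated period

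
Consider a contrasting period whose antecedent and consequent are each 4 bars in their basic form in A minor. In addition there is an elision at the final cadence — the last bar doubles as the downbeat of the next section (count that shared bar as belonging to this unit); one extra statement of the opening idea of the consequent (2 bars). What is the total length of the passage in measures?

10 measures

Basic contrasting period: 4 + 4 = 8 bars.
8 (basic form) + 2 (extra statement) = 10.
The elision shares a bar with the next section but does not change this unit's count.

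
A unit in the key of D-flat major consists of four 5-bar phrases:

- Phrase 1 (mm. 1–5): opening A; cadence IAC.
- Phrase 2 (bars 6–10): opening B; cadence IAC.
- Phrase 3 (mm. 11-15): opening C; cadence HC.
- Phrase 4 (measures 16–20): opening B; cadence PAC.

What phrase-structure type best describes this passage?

Four phrases in two halves: the first half (mm. 1–10) ends with an imperfect authentic cadence, the second (bars 11–20) with a perfect authentic cadence — a large antecedent–consequent pair, i.e. a double period.
Phrase 3 begins with different material from phrase 1, making it contrasting.

contrasting double period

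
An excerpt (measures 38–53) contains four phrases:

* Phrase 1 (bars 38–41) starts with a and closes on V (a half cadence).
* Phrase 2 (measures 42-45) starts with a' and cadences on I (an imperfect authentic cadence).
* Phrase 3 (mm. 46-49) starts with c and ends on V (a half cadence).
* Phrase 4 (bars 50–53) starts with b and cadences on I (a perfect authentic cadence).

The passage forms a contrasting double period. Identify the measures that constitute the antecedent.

measures 38–45

In a double period the four phrases pair into a large antecedent (phrases 1–2, ending imperfect authentic cadence) and a large consequent (phrases 3–4, ending perfect authentic cadence). The antecedent spans bars 38–45.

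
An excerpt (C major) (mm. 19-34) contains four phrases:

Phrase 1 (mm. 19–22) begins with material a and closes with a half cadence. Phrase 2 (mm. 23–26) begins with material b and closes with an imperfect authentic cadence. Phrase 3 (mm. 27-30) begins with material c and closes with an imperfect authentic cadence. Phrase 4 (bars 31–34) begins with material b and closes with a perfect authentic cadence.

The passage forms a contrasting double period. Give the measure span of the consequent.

measures 27–34

In a double period the first pair of phrases (ending imperfect authentic cadence) is the large antecedent and the second pair (ending perfect authentic cadence) is the large consequent; the consequent is measures 27–34.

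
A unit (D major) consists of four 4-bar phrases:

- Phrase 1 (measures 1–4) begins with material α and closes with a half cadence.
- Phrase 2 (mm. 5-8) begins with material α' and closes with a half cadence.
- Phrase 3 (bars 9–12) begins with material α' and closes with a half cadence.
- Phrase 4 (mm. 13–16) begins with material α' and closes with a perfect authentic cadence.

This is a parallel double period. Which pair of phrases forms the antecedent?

phrases 1 and 2

In a double period the first pair of phrases (ending half cadence) is the large antecedent and the second pair (ending perfect authentic cadence) is the large consequent; the antecedent is phrases 1 and 2.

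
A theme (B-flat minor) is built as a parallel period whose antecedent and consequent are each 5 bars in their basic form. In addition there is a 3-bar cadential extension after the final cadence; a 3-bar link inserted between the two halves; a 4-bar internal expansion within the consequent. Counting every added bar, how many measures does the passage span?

Basic parallel period: 5 + 5 = 10 bars.
10 (basic form) + 3 (cadential extension) + 3 (link) + 4 (internal expansion) = 20.

20 measures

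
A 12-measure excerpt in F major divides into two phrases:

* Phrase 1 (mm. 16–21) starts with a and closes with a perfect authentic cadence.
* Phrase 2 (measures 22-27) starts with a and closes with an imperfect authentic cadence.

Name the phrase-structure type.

phrase group

The second phrase closes with an imperfect authentic cadence, which is not stronger than the first phrase's perfect authentic cadence; without a weak→strong cadential pair there is no antecedent–consequent relationship, so this is a phrase group rather than a period.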